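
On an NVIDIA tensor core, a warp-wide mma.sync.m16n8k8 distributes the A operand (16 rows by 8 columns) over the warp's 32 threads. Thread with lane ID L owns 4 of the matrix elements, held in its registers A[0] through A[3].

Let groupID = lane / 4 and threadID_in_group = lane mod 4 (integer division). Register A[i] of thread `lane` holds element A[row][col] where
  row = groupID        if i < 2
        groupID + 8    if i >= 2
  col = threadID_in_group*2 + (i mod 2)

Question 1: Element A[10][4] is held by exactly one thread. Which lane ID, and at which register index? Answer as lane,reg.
10,2

r=10⇒gr=2,Rb=1  c=4⇒th=2,odd=0
L=2*4+2=10  i=1*2+0=2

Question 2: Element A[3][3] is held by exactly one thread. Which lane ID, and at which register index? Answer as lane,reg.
13,1

r:3=>grp=3,rB=0  c:3=>tig=1,lo=1
L=3*4+1=13  i=0*2+1=1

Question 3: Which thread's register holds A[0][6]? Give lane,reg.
3,0

r:0=>grp=0,rB=0  c:6=>tig=3,lo=0
L=0*4+3=3  i=0*2+0=0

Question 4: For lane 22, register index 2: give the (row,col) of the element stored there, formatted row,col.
L=22->g=22>>2=5, t=22&3=2
[2]->row 5+8=13  col 2·2+0=4

13,4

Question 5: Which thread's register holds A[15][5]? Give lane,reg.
30,3

r=15→G=7,rhi=1  c=5→T=2,p=1
L=7*4+2=30  i=1*2+1=3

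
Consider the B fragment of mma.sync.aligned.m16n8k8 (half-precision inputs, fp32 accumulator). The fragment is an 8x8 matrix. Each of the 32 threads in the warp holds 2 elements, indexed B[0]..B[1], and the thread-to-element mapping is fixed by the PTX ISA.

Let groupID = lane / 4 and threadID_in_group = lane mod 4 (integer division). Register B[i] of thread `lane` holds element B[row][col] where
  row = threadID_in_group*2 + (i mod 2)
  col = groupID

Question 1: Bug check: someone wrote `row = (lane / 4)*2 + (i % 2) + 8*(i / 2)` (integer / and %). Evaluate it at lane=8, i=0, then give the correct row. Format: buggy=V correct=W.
buggy=4 correct=0

`(lane / 4)*2 + (i % 2) + 8*(i / 2)`[8,0]=>4
lane 8: grp=2 (8/4), tig=0 (8%4)
i=0: r=0*2+0=0, c=grp=2
row: 4 vs 0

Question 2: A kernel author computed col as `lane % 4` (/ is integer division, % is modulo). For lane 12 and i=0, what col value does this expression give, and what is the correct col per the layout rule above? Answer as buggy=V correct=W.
buggy=0 correct=3

`lane % 4`[12,0]->0
lane 12: gid=3 (12/4), tid=0 (12%4)
i=0: r=0*2+0=0, c=gid=3
col: 0 vs 3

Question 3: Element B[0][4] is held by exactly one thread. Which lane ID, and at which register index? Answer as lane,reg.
16,0

c: 4->gid=4  r: 0->tid=0,i&1=0
L=4*4+0=16  i=0=0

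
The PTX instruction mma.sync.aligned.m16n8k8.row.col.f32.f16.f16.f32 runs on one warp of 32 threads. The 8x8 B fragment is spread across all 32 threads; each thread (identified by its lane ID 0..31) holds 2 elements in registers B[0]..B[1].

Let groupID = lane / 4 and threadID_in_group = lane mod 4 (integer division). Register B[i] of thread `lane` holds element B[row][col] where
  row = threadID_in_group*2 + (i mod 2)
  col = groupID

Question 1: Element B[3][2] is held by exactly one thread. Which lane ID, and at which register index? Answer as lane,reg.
9,1

c=2->g=2  r=3->t=1,b0=1
L=2*4+1=9  i=1=1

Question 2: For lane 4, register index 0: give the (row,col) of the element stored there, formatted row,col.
0,1

lane 4=>4/4=1, 4 mod 4=0
i=0  r:2·0+0=>0  c:1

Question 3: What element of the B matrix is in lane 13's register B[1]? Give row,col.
lane 13: gid=3 (13/4), tid=1 (13%4)
i=1: r=1*2+1=3, c=gid=3

3,3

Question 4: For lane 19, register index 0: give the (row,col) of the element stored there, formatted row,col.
6,4

19: G=4,T=3
[0] (3*2+0,4) = (6,4)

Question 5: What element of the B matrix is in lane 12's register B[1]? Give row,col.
12: G=3,T=0
[1] (0*2+1,3) = (1,3)

1,3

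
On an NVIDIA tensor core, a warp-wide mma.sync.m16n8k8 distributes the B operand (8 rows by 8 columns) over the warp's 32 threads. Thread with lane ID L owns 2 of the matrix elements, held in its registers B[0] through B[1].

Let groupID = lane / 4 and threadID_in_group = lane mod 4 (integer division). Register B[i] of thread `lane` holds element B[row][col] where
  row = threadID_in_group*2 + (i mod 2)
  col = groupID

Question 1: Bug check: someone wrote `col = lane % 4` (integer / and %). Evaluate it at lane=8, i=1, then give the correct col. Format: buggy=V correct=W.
`lane % 4`[8,1]->0
lane 8->8/4=2, 8 mod 4=0
i=1  r:2·0+1->1  c:2
col: 0 vs 2

buggy=0 correct=2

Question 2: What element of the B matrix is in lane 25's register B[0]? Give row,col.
2,6

lane 25=>25/4=6, 25 mod 4=1
i=0  r:2·1+0=>2  c:6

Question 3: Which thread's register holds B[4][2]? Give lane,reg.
10,0

c=2->g=2  r=4->t=2,b0=0
L=2*4+2=10  i=0=0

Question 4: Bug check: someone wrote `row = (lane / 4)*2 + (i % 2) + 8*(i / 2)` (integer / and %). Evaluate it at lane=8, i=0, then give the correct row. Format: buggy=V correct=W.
`(lane / 4)*2 + (i % 2) + 8*(i / 2)`[8,0]=>4
L=8=>grp=8>>2=2, tig=8&3=0
[0]=>row 0·2+0=0  col grp=2
row: 4 vs 0

buggy=4 correct=0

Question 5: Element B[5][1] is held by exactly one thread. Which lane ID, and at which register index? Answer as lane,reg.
c:1=>grp=1  r:5=>tig=2,lo=1
L=1*4+2=6  i=1=1

6,1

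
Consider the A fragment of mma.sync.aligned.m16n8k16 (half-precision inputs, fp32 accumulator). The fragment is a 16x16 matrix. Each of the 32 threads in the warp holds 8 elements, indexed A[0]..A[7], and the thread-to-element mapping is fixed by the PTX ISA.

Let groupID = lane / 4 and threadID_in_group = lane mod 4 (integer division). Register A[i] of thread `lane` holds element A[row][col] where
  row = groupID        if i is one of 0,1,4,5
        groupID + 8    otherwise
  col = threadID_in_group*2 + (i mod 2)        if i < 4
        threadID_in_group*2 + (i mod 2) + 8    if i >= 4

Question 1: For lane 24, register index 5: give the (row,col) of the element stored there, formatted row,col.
6,9

lane 24: gid=6 (24/4), tid=0 (24%4)
i=5: r=6+0=6, c=0*2+1+8=9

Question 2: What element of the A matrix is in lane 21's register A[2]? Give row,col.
13,2

lane 21: grp=5 (21/4), tig=1 (21%4)
i=2: r=5+8=13, c=1*2+0+0=2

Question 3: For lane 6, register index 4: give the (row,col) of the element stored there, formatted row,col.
1,12

6: gr=1,th=2
[4] (1+0,2*2+0+8) = (1,12)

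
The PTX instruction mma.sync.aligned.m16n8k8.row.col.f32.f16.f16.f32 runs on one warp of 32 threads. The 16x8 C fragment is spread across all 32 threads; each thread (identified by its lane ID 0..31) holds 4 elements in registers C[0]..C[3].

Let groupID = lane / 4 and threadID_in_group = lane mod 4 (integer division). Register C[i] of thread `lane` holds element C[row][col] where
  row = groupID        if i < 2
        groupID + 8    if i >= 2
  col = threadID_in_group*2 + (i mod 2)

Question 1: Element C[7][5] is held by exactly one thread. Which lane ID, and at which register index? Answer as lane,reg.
30,1

r=7->g=7,rb=0  c=5->t=2,b0=1
L=7*4+2=30  i=0*2+1=1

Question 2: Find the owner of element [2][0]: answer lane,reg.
8,0

r=2->g=2,rb=0  c=0->t=0,b0=0
L=2*4+0=8  i=0*2+0=0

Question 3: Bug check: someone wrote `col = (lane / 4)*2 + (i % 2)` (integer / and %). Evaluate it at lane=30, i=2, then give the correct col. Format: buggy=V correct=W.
`(lane / 4)*2 + (i % 2)`[30,2]→14
lane 30: G=7 (30/4), T=2 (30%4)
i=2: r=7+8=15, c=2*2+0=4
col: 14 vs 4

buggy=14 correct=4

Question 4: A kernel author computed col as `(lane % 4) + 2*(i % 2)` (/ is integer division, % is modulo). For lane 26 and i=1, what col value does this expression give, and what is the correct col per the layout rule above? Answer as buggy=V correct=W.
`(lane % 4) + 2*(i % 2)`[26,1]⇒4
26: gr=6,th=2
[1] (6+0,2*2+1) = (6,5)
col: 4 vs 5

buggy=4 correct=5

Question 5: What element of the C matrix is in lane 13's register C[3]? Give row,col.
lane 13: gid=3 (13/4), tid=1 (13%4)
i=3: r=3+8=11, c=1*2+1=3

11,3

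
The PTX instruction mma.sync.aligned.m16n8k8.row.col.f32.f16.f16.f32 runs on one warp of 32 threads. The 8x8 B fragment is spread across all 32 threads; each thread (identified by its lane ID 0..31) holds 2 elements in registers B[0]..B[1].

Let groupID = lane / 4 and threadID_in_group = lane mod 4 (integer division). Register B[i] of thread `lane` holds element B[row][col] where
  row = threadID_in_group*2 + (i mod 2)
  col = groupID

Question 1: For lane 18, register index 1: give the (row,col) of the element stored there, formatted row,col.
5,4

18: grp=4,tig=2
[1] (2*2+1,4) = (5,4)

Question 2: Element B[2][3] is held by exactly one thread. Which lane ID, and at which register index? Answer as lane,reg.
c=3→G=3  r=2→T=1,p=0
L=3*4+1=13  i=0=0

13,0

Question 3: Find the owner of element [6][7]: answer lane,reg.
c: 7->gid=7  r: 6->tid=3,i&1=0
L=7*4+3=31  i=0=0

31,0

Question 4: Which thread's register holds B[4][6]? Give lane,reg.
c=6⇒gr=6  r=4⇒th=2,odd=0
L=6*4+2=26  i=0=0

26,0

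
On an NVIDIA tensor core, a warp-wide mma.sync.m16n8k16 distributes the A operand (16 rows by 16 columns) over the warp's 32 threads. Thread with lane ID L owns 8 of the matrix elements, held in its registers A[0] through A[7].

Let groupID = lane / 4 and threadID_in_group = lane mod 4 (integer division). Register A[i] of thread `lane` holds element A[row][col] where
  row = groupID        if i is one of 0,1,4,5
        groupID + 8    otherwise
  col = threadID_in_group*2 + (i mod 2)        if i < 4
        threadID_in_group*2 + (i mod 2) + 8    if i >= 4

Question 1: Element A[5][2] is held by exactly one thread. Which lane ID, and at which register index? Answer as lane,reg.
r=5⇒gr=5,Rb=0  c=2⇒Cb=0,th=1,odd=0
L=5*4+1=21  i=0*4+0*2+0=0

21,0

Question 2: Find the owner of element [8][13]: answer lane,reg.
r: 8->gid=0,r8=1  c: 13->c8=1,tid=2,i&1=1
L=0*4+2=2  i=1*4+1*2+1=7

2,7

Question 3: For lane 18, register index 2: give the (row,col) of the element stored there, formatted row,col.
12,4

lane 18→18/4=4, 18 mod 4=2
i=2  r:4+8→12  c:2·2+0+0→4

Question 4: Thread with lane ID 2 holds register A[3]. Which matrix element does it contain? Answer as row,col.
lane 2⇒2/4=0, 2 mod 4=2
i=3  r:0+8⇒8  c:2·2+1+0⇒5

8,5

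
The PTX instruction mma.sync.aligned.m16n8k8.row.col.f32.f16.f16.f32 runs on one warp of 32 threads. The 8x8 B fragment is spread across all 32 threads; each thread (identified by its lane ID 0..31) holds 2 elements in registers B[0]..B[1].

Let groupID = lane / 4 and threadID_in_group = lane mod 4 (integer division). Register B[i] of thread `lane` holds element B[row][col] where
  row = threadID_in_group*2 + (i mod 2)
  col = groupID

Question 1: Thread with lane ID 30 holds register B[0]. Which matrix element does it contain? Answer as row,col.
lane 30: grp=7 (30/4), tig=2 (30%4)
i=0: r=2*2+0=4, c=grp=7

4,7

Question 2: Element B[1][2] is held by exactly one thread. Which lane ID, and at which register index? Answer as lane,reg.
8,1

c:2=>grp=2  r:1=>tig=0,lo=1
L=2*4+0=8  i=1=1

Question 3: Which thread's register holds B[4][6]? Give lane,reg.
c=6⇒gr=6  r=4⇒th=2,odd=0
L=6*4+2=26  i=0=0

26,0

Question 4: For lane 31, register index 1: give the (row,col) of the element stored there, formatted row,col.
31: g=7,t=3
[1] (3*2+1,7) = (7,7)

7,7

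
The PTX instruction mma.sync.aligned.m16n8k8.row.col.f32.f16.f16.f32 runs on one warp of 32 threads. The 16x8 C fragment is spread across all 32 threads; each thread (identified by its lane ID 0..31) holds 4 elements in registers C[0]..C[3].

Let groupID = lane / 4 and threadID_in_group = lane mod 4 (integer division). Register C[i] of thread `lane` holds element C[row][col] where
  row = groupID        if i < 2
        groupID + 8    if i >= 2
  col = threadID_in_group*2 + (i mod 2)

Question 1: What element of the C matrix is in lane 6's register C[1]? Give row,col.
L=6→G=6>>2=1, T=6&3=2
[1]→row 1+0=1  col 2·2+1=5

1,5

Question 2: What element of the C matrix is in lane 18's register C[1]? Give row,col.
4,5

L=18->g=18>>2=4, t=18&3=2
[1]->row 4+0=4  col 2·2+1=5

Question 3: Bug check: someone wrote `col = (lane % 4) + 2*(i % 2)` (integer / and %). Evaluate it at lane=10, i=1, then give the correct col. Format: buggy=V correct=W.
buggy=4 correct=5

`(lane % 4) + 2*(i % 2)`[10,1]->4
10: g=2,t=2
[1] (2+0,2*2+1) = (2,5)
col: 4 vs 5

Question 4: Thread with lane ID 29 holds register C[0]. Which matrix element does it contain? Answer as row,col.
lane 29: grp=7 (29/4), tig=1 (29%4)
i=0: r=7+0=7, c=1*2+0=2

7,2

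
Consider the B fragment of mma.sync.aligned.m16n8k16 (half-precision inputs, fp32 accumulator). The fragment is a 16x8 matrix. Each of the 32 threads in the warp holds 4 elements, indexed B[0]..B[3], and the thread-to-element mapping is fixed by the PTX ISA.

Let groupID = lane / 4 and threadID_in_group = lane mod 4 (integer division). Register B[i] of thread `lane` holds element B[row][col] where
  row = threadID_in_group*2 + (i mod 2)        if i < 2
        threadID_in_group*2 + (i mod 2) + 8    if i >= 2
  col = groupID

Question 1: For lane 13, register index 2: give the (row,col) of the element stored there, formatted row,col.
13: gr=3,th=1
[2] (1*2+0+8,3) = (10,3)

10,3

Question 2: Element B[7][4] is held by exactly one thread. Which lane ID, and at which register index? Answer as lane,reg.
c:4=>grp=4  r:7=>rB=0,tig=3,lo=1
L=4*4+3=19  i=0*2+1=1

19,1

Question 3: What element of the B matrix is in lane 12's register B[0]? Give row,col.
lane 12⇒12/4=3, 12 mod 4=0
i=0  r:2·0+0+0⇒0  c:3

0,3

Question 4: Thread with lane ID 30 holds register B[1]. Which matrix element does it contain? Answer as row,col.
5,7

30: gr=7,th=2
[1] (2*2+1+0,7) = (5,7)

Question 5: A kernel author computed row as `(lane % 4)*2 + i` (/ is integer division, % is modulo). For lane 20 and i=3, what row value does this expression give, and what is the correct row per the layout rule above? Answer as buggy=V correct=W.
`(lane % 4)*2 + i`[20,3]→3
lane 20→20/4=5, 20 mod 4=0
i=3  r:2·0+1+8→9  c:5
row: 3 vs 9

buggy=3 correct=9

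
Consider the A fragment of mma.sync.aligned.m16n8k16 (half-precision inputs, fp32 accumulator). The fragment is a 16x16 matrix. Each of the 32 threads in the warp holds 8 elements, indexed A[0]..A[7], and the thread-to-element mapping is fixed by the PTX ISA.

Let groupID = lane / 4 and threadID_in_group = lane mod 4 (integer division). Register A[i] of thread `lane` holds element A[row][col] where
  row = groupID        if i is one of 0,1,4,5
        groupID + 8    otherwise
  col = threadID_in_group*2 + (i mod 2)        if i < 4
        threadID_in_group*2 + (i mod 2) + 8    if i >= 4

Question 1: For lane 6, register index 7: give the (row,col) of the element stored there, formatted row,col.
L=6=>grp=6>>2=1, tig=6&3=2
[7]=>row 1+8=9  col 2·2+1+8=13

9,13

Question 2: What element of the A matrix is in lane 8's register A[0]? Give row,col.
2,0

L=8→G=8>>2=2, T=8&3=0
[0]→row 2+0=2  col 0·2+0+0=0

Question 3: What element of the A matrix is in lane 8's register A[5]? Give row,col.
lane 8⇒8/4=2, 8 mod 4=0
i=5  r:2+0⇒2  c:2·0+1+8⇒9

2,9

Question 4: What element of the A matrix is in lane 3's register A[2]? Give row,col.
3: g=0,t=3
[2] (0+8,3*2+0+0) = (8,6)

8,6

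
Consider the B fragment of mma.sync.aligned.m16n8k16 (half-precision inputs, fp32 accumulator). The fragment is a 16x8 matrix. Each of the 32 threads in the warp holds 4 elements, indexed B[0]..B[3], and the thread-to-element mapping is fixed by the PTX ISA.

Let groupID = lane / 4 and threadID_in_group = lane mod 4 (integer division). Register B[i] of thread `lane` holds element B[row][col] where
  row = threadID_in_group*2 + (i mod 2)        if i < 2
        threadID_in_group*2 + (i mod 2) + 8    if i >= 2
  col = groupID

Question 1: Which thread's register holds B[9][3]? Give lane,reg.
c=3→G=3  r=9→rhi=1,T=0,p=1
L=3*4+0=12  i=1*2+1=3

12,3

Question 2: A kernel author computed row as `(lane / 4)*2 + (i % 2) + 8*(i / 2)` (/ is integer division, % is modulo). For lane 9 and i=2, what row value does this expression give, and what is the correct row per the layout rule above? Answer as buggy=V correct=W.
`(lane / 4)*2 + (i % 2) + 8*(i / 2)`[9,2]->12
L=9->gid=9>>2=2, tid=9&3=1
[2]->row 1·2+0+8=10  col gid=2
row: 12 vs 10

buggy=12 correct=10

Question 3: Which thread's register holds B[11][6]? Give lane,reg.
25,3

c: 6->gid=6  r: 11->r8=1,tid=1,i&1=1
L=6*4+1=25  i=1*2+1=3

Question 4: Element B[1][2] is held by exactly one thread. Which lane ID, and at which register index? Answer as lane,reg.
c=2⇒gr=2  r=1⇒Rb=0,th=0,odd=1
L=2*4+0=8  i=0*2+1=1

8,1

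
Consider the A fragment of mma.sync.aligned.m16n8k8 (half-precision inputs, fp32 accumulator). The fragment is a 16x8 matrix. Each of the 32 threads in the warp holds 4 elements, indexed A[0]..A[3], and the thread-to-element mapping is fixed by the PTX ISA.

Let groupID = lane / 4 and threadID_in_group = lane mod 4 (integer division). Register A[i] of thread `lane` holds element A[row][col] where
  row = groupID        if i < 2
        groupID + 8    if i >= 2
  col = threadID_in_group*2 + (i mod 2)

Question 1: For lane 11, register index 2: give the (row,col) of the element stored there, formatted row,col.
lane 11: grp=2 (11/4), tig=3 (11%4)
i=2: r=2+8=10, c=3*2+0=6

10,6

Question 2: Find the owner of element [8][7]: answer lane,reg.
3,3

r=8→G=0,rhi=1  c=7→T=3,p=1
L=0*4+3=3  i=1*2+1=3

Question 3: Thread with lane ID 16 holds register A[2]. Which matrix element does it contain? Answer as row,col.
lane 16: G=4 (16/4), T=0 (16%4)
i=2: r=4+8=12, c=0*2+0=0

12,0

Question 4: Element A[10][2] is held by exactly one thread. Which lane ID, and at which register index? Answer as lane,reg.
r: 10->gid=2,r8=1  c: 2->tid=1,i&1=0
L=2*4+1=9  i=1*2+0=2

9,2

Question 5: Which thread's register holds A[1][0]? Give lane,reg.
4,0

r=1->g=1,rb=0  c=0->t=0,b0=0
L=1*4+0=4  i=0*2+0=0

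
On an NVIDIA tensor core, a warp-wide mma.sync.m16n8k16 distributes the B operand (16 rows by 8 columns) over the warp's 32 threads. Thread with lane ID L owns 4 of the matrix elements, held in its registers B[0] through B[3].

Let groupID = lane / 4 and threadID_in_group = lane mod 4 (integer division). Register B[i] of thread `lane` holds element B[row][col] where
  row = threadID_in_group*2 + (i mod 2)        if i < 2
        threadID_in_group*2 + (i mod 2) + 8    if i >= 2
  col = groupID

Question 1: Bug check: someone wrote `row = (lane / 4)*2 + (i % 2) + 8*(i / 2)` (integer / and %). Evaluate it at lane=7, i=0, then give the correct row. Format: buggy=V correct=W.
`(lane / 4)*2 + (i % 2) + 8*(i / 2)`[7,0]⇒2
7: gr=1,th=3
[0] (3*2+0+0,1) = (6,1)
row: 2 vs 6

buggy=2 correct=6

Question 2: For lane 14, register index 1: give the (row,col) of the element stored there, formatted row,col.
L=14→G=14>>2=3, T=14&3=2
[1]→row 2·2+1+0=5  col G=3

5,3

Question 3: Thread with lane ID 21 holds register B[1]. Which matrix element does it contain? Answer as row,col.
3,5

lane 21=>21/4=5, 21 mod 4=1
i=1  r:2·1+1+0=>3  c:5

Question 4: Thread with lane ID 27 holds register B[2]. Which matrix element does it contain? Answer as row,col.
14,6

lane 27: G=6 (27/4), T=3 (27%4)
i=2: r=3*2+0+8=14, c=G=6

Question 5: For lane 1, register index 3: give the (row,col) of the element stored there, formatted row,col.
lane 1: grp=0 (1/4), tig=1 (1%4)
i=3: r=1*2+1+8=11, c=grp=0

11,0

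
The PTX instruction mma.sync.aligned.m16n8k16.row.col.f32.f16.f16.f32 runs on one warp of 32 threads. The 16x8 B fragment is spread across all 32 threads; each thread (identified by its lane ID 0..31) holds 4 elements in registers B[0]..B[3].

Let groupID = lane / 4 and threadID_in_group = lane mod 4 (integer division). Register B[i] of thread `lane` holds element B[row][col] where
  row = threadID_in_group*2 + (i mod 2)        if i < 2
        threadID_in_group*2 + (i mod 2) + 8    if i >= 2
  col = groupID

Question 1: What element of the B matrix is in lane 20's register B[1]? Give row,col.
lane 20: g=5 (20/4), t=0 (20%4)
i=1: r=0*2+1+0=1, c=g=5

1,5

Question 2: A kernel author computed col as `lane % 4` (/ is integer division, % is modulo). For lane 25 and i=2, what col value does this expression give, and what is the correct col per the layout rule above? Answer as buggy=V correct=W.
buggy=1 correct=6

`lane % 4`[25,2]→1
lane 25: G=6 (25/4), T=1 (25%4)
i=2: r=1*2+0+8=10, c=G=6
col: 1 vs 6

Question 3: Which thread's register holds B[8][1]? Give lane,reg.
4,2

c=1⇒gr=1  r=8⇒Rb=1,th=0,odd=0
L=1*4+0=4  i=1*2+0=2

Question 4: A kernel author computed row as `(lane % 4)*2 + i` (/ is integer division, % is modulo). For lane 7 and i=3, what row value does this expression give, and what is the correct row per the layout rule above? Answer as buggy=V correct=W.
`(lane % 4)*2 + i`[7,3]=>9
lane 7: grp=1 (7/4), tig=3 (7%4)
i=3: r=3*2+1+8=15, c=grp=1
row: 9 vs 15

buggy=9 correct=15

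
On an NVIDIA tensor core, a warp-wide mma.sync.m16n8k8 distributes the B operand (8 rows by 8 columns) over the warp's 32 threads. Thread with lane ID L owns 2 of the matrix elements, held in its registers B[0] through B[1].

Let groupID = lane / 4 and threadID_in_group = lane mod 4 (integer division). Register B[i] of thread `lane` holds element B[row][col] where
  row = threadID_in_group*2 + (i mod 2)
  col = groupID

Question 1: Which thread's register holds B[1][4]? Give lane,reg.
16,1

c:4=>grp=4  r:1=>tig=0,lo=1
L=4*4+0=16  i=1=1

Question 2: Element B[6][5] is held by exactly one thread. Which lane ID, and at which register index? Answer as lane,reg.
c=5⇒gr=5  r=6⇒th=3,odd=0
L=5*4+3=23  i=0=0

23,0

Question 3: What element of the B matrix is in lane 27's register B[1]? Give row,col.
lane 27->27/4=6, 27 mod 4=3
i=1  r:2·3+1->7  c:6

7,6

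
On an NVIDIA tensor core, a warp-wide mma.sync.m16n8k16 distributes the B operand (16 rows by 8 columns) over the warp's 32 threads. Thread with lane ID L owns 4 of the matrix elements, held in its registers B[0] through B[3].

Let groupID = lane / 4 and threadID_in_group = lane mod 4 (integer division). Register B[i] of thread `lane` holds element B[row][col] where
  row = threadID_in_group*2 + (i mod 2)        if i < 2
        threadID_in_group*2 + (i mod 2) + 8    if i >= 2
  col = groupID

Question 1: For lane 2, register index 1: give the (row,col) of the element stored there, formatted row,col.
5,0

lane 2->2/4=0, 2 mod 4=2
i=1  r:2·2+1+0->5  c:0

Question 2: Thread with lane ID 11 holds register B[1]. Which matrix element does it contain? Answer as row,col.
7,2

L=11=>grp=11>>2=2, tig=11&3=3
[1]=>row 3·2+1+0=7  col grp=2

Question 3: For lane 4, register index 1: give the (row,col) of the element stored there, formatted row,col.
1,1

lane 4→4/4=1, 4 mod 4=0
i=1  r:2·0+1+0→1  c:1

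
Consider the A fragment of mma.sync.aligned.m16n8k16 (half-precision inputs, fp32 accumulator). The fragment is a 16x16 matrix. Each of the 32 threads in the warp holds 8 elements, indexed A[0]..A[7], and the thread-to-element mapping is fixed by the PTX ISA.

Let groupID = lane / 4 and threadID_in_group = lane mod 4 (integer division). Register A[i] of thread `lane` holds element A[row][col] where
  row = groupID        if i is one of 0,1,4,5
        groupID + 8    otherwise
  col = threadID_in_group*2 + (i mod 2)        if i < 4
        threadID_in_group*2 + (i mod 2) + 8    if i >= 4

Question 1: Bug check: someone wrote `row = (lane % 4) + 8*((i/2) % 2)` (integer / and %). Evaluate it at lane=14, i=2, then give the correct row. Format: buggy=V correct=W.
`(lane % 4) + 8*((i/2) % 2)`[14,2]->10
L=14->gid=14>>2=3, tid=14&3=2
[2]->row 3+8=11  col 2·2+0+0=4
row: 10 vs 11

buggy=10 correct=11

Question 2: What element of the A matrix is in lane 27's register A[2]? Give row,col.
27: G=6,T=3
[2] (6+8,3*2+0+0) = (14,6)

14,6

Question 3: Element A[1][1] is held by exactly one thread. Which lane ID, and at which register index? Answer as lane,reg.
4,1

r=1→G=1,rhi=0  c=1→chi=0,T=0,p=1
L=1*4+0=4  i=0*4+0*2+1=1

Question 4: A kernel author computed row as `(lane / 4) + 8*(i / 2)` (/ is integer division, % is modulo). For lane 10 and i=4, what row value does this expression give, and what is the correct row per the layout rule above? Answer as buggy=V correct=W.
buggy=18 correct=2

`(lane / 4) + 8*(i / 2)`[10,4]⇒18
lane 10: gr=2 (10/4), th=2 (10%4)
i=4: r=2+0=2, c=2*2+0+8=12
row: 18 vs 2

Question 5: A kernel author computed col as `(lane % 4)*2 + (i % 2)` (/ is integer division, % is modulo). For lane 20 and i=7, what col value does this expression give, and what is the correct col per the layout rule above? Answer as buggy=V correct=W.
`(lane % 4)*2 + (i % 2)`[20,7]=>1
lane 20=>20/4=5, 20 mod 4=0
i=7  r:5+8=>13  c:2·0+1+8=>9
col: 1 vs 9

buggy=1 correct=9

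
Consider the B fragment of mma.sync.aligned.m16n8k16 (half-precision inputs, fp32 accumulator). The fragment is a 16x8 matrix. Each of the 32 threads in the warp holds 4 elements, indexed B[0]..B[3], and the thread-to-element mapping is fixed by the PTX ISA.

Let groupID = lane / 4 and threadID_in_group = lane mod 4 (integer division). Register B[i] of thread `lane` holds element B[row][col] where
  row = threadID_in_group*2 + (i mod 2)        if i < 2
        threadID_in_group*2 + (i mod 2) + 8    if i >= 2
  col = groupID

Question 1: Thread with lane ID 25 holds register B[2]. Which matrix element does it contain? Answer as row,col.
10,6

lane 25: grp=6 (25/4), tig=1 (25%4)
i=2: r=1*2+0+8=10, c=grp=6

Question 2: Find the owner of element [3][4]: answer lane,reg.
c=4⇒gr=4  r=3⇒Rb=0,th=1,odd=1
L=4*4+1=17  i=0*2+1=1

17,1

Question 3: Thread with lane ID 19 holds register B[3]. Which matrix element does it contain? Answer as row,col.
15,4

lane 19: g=4 (19/4), t=3 (19%4)
i=3: r=3*2+1+8=15, c=g=4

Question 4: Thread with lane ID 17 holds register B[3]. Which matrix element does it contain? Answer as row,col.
L=17⇒gr=17>>2=4, th=17&3=1
[3]⇒row 1·2+1+8=11  col gr=4

11,4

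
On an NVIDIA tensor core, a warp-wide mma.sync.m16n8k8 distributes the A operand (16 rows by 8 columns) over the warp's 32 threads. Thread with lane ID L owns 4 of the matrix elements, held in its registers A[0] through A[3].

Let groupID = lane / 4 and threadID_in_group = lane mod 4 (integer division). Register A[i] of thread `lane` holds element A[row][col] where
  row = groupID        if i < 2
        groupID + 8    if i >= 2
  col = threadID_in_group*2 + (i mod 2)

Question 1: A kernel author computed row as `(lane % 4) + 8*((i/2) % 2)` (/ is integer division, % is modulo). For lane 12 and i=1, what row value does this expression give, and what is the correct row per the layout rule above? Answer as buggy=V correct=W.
buggy=0 correct=3

`(lane % 4) + 8*((i/2) % 2)`[12,1]=>0
L=12=>grp=12>>2=3, tig=12&3=0
[1]=>row 3+0=3  col 0·2+1=1
row: 0 vs 3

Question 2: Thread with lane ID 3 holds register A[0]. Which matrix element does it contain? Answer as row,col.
lane 3→3/4=0, 3 mod 4=3
i=0  r:0+0→0  c:2·3+0→6

0,6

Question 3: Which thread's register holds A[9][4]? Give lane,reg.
r: 9->gid=1,r8=1  c: 4->tid=2,i&1=0
L=1*4+2=6  i=1*2+0=2

6,2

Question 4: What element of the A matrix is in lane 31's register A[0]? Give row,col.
7,6

31: grp=7,tig=3
[0] (7+0,3*2+0) = (7,6)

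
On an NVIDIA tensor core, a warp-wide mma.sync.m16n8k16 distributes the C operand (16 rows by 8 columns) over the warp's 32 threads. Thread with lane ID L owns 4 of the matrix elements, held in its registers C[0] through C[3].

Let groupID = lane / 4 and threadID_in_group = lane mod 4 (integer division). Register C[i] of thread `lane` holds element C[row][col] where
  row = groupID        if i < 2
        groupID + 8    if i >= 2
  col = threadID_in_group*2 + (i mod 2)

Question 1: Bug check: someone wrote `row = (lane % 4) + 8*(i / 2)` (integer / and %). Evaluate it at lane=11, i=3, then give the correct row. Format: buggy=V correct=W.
buggy=11 correct=10

`(lane % 4) + 8*(i / 2)`[11,3]->11
lane 11->11/4=2, 11 mod 4=3
i=3  r:2+8->10  c:2·3+1->7
row: 11 vs 10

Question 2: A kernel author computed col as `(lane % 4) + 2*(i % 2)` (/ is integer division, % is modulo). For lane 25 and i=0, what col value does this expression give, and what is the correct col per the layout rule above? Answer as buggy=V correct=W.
buggy=1 correct=2

`(lane % 4) + 2*(i % 2)`[25,0]->1
25: gid=6,tid=1
[0] (6+0,1*2+0) = (6,2)
col: 1 vs 2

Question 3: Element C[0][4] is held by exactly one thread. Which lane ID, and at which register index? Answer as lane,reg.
2,0

r=0→G=0,rhi=0  c=4→T=2,p=0
L=0*4+2=2  i=0*2+0=0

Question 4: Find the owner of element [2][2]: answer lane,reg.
9,0

r=2->g=2,rb=0  c=2->t=1,b0=0
L=2*4+1=9  i=0*2+0=0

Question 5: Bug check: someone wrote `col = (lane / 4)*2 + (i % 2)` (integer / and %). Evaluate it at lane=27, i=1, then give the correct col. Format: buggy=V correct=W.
buggy=13 correct=7

`(lane / 4)*2 + (i % 2)`[27,1]⇒13
lane 27⇒27/4=6, 27 mod 4=3
i=1  r:6+0⇒6  c:2·3+1⇒7
col: 13 vs 7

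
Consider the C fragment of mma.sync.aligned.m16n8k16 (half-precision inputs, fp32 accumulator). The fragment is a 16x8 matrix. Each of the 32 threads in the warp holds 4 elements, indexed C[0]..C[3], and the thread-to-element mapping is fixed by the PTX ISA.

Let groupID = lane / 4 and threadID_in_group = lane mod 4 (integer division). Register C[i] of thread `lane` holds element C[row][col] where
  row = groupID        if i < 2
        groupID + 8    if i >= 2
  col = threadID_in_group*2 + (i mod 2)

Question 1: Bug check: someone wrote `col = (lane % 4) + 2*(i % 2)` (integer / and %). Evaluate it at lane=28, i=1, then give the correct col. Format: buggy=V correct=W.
buggy=2 correct=1

`(lane % 4) + 2*(i % 2)`[28,1]=>2
L=28=>grp=28>>2=7, tig=28&3=0
[1]=>row 7+0=7  col 0·2+1=1
col: 2 vs 1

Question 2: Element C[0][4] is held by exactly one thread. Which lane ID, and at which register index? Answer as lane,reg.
r=0⇒gr=0,Rb=0  c=4⇒th=2,odd=0
L=0*4+2=2  i=0*2+0=0

2,0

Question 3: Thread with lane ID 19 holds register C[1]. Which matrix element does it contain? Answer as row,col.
4,7

lane 19: g=4 (19/4), t=3 (19%4)
i=1: r=4+0=4, c=3*2+1=7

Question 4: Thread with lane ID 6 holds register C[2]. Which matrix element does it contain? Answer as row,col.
9,4

lane 6⇒6/4=1, 6 mod 4=2
i=2  r:1+8⇒9  c:2·2+0⇒4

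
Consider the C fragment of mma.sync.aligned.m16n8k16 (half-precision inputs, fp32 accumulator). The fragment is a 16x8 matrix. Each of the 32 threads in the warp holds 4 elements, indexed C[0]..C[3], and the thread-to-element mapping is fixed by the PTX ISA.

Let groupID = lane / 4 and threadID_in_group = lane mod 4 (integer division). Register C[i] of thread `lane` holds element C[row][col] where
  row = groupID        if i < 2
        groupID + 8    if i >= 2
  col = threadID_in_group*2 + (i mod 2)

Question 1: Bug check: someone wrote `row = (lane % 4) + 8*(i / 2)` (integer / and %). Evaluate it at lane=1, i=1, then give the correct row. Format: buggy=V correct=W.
buggy=1 correct=0

`(lane % 4) + 8*(i / 2)`[1,1]=>1
lane 1: grp=0 (1/4), tig=1 (1%4)
i=1: r=0+0=0, c=1*2+1=3
row: 1 vs 0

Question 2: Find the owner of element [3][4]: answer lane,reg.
r:3=>grp=3,rB=0  c:4=>tig=2,lo=0
L=3*4+2=14  i=0*2+0=0

14,0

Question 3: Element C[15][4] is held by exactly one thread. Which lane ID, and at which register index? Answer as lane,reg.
30,2

r=15→G=7,rhi=1  c=4→T=2,p=0
L=7*4+2=30  i=1*2+0=2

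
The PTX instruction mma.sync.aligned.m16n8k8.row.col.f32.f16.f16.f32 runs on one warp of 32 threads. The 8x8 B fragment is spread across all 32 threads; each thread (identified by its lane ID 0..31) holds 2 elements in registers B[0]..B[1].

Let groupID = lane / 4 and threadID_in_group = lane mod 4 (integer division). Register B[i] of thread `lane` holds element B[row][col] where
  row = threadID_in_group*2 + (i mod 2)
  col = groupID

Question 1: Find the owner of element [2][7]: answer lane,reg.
c=7⇒gr=7  r=2⇒th=1,odd=0
L=7*4+1=29  i=0=0

29,0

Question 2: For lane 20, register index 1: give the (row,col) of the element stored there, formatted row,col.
L=20⇒gr=20>>2=5, th=20&3=0
[1]⇒row 0·2+1=1  col gr=5

1,5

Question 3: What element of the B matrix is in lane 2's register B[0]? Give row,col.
2: gid=0,tid=2
[0] (2*2+0,0) = (4,0)

4,0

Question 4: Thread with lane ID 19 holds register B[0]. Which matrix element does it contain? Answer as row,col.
L=19->gid=19>>2=4, tid=19&3=3
[0]->row 3·2+0=6  col gid=4

6,4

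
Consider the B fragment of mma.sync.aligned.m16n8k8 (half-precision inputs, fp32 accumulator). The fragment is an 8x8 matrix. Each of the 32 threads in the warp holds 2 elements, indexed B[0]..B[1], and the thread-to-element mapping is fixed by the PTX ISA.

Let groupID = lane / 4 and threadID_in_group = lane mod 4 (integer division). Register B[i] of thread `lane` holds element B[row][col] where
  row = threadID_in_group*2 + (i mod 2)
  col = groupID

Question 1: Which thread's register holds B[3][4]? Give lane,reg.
c=4→G=4  r=3→T=1,p=1
L=4*4+1=17  i=1=1

17,1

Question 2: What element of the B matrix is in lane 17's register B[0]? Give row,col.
L=17⇒gr=17>>2=4, th=17&3=1
[0]⇒row 1·2+0=2  col gr=4

2,4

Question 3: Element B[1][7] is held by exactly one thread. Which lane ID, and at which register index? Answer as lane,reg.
28,1

c:7=>grp=7  r:1=>tig=0,lo=1
L=7*4+0=28  i=1=1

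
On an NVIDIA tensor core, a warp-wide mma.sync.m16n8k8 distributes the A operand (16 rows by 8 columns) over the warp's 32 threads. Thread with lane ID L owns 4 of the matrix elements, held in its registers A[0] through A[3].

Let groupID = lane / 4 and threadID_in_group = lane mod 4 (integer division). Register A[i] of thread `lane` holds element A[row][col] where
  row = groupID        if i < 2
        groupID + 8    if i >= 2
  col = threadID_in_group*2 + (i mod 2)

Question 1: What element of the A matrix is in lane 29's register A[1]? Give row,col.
7,3

29: g=7,t=1
[1] (7+0,1*2+1) = (7,3)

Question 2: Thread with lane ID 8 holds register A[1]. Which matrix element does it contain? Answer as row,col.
2,1

8: g=2,t=0
[1] (2+0,0*2+1) = (2,1)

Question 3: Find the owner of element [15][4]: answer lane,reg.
30,2

r=15→G=7,rhi=1  c=4→T=2,p=0
L=7*4+2=30  i=1*2+0=2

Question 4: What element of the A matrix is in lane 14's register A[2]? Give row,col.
lane 14→14/4=3, 14 mod 4=2
i=2  r:3+8→11  c:2·2+0→4

11,4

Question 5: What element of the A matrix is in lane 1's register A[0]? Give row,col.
0,2

L=1→G=1>>2=0, T=1&3=1
[0]→row 0+0=0  col 1·2+0=2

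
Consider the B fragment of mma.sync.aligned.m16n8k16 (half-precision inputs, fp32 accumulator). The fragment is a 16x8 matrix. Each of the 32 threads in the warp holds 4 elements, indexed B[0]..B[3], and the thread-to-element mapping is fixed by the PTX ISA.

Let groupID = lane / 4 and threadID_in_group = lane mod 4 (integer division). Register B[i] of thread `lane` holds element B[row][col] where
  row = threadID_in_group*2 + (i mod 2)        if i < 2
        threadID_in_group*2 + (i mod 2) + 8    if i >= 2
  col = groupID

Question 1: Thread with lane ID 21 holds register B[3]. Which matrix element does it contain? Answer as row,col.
lane 21=>21/4=5, 21 mod 4=1
i=3  r:2·1+1+8=>11  c:5

11,5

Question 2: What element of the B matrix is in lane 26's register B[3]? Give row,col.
L=26⇒gr=26>>2=6, th=26&3=2
[3]⇒row 2·2+1+8=13  col gr=6

13,6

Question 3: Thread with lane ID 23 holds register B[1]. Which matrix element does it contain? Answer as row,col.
L=23→G=23>>2=5, T=23&3=3
[1]→row 3·2+1+0=7  col G=5

7,5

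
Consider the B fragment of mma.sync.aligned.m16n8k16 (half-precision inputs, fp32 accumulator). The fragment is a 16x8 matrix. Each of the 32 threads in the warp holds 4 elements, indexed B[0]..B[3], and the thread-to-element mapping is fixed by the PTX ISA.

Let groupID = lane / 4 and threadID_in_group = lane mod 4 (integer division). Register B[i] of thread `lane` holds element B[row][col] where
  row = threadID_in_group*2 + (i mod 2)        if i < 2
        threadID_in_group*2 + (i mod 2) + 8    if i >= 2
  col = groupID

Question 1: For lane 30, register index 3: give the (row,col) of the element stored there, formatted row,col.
13,7

L=30→G=30>>2=7, T=30&3=2
[3]→row 2·2+1+8=13  col G=7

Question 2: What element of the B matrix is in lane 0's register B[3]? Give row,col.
lane 0->0/4=0, 0 mod 4=0
i=3  r:2·0+1+8->9  c:0

9,0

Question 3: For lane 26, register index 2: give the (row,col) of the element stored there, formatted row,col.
L=26=>grp=26>>2=6, tig=26&3=2
[2]=>row 2·2+0+8=12  col grp=6

12,6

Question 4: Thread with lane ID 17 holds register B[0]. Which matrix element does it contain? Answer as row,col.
2,4

lane 17->17/4=4, 17 mod 4=1
i=0  r:2·1+0+0->2  c:4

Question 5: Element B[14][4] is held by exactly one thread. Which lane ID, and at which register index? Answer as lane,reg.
19,2

c=4⇒gr=4  r=14⇒Rb=1,th=3,odd=0
L=4*4+3=19  i=1*2+0=2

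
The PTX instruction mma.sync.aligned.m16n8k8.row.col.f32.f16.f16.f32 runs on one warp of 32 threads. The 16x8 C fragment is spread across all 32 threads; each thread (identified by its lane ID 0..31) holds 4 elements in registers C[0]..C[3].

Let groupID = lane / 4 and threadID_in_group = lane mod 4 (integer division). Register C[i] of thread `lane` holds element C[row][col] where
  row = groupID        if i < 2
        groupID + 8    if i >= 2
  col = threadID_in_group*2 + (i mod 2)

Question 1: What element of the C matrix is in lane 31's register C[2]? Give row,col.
lane 31->31/4=7, 31 mod 4=3
i=2  r:7+8->15  c:2·3+0->6

15,6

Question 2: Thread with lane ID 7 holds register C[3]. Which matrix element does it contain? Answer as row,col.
lane 7: g=1 (7/4), t=3 (7%4)
i=3: r=1+8=9, c=3*2+1=7

9,7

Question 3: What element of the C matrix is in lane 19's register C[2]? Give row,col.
12,6

lane 19→19/4=4, 19 mod 4=3
i=2  r:4+8→12  c:2·3+0→6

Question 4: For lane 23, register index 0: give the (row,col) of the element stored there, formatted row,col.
5,6

23: g=5,t=3
[0] (5+0,3*2+0) = (5,6)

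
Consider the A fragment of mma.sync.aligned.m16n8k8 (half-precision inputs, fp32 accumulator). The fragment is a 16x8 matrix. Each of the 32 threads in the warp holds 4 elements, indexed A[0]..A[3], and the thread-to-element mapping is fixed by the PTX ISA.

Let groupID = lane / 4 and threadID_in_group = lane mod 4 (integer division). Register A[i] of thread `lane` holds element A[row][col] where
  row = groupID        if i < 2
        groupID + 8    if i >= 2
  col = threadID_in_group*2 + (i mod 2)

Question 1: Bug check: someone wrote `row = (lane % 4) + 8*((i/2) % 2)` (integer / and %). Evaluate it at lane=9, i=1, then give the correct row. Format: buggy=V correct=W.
buggy=1 correct=2

`(lane % 4) + 8*((i/2) % 2)`[9,1]→1
lane 9→9/4=2, 9 mod 4=1
i=1  r:2+0→2  c:2·1+1→3
row: 1 vs 2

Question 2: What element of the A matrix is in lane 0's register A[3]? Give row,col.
0: g=0,t=0
[3] (0+8,0*2+1) = (8,1)

8,1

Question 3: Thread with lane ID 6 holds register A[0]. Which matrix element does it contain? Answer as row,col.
lane 6→6/4=1, 6 mod 4=2
i=0  r:1+0→1  c:2·2+0→4

1,4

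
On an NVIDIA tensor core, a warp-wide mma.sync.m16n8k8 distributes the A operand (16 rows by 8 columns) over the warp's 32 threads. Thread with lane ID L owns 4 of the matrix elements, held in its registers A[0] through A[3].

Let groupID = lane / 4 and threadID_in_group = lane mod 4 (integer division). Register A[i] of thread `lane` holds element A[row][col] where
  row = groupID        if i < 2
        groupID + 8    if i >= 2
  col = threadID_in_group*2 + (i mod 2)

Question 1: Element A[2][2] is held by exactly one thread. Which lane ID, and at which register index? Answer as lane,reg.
r=2->g=2,rb=0  c=2->t=1,b0=0
L=2*4+1=9  i=0*2+0=0

9,0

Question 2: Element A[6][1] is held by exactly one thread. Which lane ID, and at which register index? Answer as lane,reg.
24,1

r=6→G=6,rhi=0  c=1→T=0,p=1
L=6*4+0=24  i=0*2+1=1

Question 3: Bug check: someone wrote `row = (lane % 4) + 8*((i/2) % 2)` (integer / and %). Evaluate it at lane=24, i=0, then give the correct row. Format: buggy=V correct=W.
`(lane % 4) + 8*((i/2) % 2)`[24,0]→0
lane 24: G=6 (24/4), T=0 (24%4)
i=0: r=6+0=6, c=0*2+0=0
row: 0 vs 6

buggy=0 correct=6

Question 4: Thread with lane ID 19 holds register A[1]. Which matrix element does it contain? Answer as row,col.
4,7

L=19⇒gr=19>>2=4, th=19&3=3
[1]⇒row 4+0=4  col 3·2+1=7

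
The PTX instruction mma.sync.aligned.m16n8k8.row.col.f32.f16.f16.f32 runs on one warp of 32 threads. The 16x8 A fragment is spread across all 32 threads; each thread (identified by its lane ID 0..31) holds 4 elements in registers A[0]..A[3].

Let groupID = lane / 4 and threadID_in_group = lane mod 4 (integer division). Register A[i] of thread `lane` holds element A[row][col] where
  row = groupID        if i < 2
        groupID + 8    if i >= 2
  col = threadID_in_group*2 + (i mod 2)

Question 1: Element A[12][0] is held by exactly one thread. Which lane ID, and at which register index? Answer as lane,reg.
16,2

r=12->g=4,rb=1  c=0->t=0,b0=0
L=4*4+0=16  i=1*2+0=2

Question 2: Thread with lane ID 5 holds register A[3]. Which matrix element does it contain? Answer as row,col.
9,3

lane 5→5/4=1, 5 mod 4=1
i=3  r:1+8→9  c:2·1+1→3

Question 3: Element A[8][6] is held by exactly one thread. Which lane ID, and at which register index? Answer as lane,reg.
r: 8->gid=0,r8=1  c: 6->tid=3,i&1=0
L=0*4+3=3  i=1*2+0=2

3,2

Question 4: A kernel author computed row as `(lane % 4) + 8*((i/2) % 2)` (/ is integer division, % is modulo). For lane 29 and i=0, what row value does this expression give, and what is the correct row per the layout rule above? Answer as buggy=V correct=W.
`(lane % 4) + 8*((i/2) % 2)`[29,0]⇒1
L=29⇒gr=29>>2=7, th=29&3=1
[0]⇒row 7+0=7  col 1·2+0=2
row: 1 vs 7

buggy=1 correct=7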